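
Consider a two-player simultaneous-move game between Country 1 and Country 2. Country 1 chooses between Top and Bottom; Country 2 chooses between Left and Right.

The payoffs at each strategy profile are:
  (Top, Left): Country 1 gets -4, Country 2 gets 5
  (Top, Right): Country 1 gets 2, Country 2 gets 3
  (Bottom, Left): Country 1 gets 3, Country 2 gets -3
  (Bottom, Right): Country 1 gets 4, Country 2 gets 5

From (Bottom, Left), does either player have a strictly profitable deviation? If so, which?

Country 1 at (Bottom, Left) earns 3; deviating to Top yields -4 — not better.
Country 2 earns -3; deviating to Right yields 5 — a strict improvement.
Only Country 2 has a strictly profitable deviation.

Country 2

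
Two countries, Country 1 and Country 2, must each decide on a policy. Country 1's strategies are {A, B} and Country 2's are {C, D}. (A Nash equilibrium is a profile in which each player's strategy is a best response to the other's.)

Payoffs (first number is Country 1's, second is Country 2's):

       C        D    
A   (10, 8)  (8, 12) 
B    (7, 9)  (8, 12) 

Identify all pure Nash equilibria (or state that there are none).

(A, C): Country 2 prefers D (12 > 8) — not an equilibrium.
(A, D): Country 1 gets 8 ≥ 8 from B, and Country 2 gets 12 ≥ 8 from C — Nash equilibrium.
(B, C): Country 1 prefers A (10 > 7); Country 2 prefers D (12 > 9) — not an equilibrium.
(B, D): Country 1 gets 8 ≥ 8 from A, and Country 2 gets 12 ≥ 9 from C — Nash equilibrium.

(A, D) and (B, D)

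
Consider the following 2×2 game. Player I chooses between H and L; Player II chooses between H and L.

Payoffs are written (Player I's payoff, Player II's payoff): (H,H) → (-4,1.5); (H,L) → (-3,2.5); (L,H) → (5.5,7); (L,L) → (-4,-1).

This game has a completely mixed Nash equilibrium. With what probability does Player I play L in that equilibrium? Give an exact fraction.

1/9

Let r be the probability that Player I plays H. In a completely mixed equilibrium, Player II must be indifferent between H and L.
Player II's expected payoff from H is 1.5r + 7(1−r); from L it is 2.5r − (1−r).
Setting these equal: −5.5r + 7 = 3.5r − 1, so r = 8/9.
Therefore Player I plays L with probability 1 − 8/9 = 1/9.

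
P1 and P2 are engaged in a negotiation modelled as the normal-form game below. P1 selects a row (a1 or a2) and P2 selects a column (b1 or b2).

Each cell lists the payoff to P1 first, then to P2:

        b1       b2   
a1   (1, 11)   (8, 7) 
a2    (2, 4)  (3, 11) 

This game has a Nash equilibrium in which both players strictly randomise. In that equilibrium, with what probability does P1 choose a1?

7/11

Let x be the probability that P1 plays a1. In a completely mixed equilibrium, P2 must be indifferent between b1 and b2.
P2's expected payoff from b1 is 11x + 4(1−x); from b2 it is 7x + 11(1−x).
Setting these equal: 7x + 4 = −4x + 11, so x = 7/11.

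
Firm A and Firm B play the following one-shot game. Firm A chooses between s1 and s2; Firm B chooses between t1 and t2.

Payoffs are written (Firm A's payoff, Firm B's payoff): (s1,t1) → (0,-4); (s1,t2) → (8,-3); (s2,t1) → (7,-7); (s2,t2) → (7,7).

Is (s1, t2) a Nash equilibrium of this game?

At (s1, t2), Firm A earns 8; switching to s2 would give 7, so Firm A has no profitable deviation.
Firm B earns -3; switching to t1 would give -4, so Firm B has no profitable deviation.
Neither player can gain by a unilateral deviation, so this profile is a Nash equilibrium.

Yes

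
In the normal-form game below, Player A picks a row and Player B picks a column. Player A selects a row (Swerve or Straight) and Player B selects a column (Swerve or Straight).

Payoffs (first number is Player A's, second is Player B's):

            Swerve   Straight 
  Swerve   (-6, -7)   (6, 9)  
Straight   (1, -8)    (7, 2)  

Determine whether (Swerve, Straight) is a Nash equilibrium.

No

At (Swerve, Straight), Player A earns 6; switching to Straight would give 7, so Player A would deviate.
Player B earns 9; switching to Swerve would give -7, so Player B has no profitable deviation.
Since at least one player can profitably deviate, this is not a Nash equilibrium.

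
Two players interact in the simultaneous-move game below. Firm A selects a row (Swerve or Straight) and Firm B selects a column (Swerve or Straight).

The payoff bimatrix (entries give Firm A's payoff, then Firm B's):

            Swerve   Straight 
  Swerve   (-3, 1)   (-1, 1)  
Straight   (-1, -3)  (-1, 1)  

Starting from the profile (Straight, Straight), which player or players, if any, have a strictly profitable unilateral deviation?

Firm A at (Straight, Straight) earns -1; deviating to Swerve yields -1 — not better.
Firm B earns 1; deviating to Swerve yields -3 — not better.
Neither player can strictly improve; the profile is a Nash equilibrium.

Neither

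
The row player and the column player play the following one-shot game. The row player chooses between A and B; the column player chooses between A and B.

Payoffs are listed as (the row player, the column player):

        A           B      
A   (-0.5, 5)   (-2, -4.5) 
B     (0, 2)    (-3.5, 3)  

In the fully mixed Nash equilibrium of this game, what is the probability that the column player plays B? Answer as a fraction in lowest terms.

Let c be the probability that the column player plays A. In a completely mixed equilibrium, the row player must be indifferent between A and B.
The row player's expected payoff from A is −0.5c − 2(1−c); from B it is −3.5(1−c).
Setting these equal: 1.5c − 2 = 3.5c − 3.5, so c = 3/4.
Therefore the column player plays B with probability 1 − 3/4 = 1/4.

1/4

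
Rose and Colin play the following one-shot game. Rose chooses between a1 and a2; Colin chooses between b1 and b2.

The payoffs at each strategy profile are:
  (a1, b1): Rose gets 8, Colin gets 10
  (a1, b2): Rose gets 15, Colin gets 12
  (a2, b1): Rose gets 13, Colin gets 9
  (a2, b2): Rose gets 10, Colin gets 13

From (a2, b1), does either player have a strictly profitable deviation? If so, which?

Colin

Rose at (a2, b1) earns 13; deviating to a1 yields 8 — not better.
Colin earns 9; deviating to b2 yields 13 — a strict improvement.
Only Colin has a strictly profitable deviation.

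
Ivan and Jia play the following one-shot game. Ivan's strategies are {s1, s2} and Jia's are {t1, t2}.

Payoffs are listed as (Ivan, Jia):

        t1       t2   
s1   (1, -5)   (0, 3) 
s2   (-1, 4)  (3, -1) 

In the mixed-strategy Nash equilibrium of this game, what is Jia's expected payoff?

7/13

First find p, the probability Ivan plays s1, from Jia's indifference between t1 and t2: −5p + 4(1−p) = 3p − (1−p), giving p = 5/13.
Since Jia is indifferent in equilibrium, Jia's expected payoff equals the payoff from either column against (5/13, 8/13). Using t1: −5(5/13) + 4(8/13) = 7/13.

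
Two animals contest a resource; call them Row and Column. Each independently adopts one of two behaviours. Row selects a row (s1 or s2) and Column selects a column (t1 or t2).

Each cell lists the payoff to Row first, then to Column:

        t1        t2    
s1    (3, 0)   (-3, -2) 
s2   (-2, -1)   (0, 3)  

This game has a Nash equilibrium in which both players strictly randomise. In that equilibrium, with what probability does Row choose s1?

2/3

Let p be the probability that Row plays s1. In a completely mixed equilibrium, Column must be indifferent between t1 and t2.
Column's expected payoff from t1 is −(1−p); from t2 it is −2p + 3(1−p).
Setting these equal: p − 1 = −5p + 3, so p = 2/3.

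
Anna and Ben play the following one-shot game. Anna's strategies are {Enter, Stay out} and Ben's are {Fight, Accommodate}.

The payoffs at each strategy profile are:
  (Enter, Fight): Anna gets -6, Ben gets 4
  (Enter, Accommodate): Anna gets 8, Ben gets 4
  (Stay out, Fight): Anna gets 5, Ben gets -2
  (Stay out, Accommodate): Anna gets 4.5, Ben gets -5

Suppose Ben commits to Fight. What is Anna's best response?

Against Fight, Anna earns -6 from Enter and 5 from Stay out.
So Stay out is the best response.

Stay out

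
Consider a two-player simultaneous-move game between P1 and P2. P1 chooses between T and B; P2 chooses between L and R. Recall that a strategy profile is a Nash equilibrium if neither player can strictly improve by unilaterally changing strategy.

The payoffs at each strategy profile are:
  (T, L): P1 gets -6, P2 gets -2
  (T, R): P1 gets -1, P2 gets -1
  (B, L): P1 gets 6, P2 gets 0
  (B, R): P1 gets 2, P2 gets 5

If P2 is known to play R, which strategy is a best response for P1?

Against R, P1 earns -1 from T and 2 from B.
So B is the best response.

B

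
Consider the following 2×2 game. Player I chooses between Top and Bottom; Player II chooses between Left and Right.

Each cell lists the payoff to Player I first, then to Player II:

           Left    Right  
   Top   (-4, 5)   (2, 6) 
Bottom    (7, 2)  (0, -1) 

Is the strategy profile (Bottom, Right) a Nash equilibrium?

At (Bottom, Right), Player I earns 0; switching to Top would give 2, so Player I would deviate.
Player II earns -1; switching to Left would give 2, so Player II would deviate.
Since at least one player can profitably deviate, this is not a Nash equilibrium.

No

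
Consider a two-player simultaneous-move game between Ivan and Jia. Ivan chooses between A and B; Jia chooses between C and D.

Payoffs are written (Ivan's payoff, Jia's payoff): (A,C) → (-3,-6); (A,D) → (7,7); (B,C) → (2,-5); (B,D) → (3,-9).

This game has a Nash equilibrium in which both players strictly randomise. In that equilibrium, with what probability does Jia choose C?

Let c be the probability that Jia plays C. In a completely mixed equilibrium, Ivan must be indifferent between A and B.
Ivan's expected payoff from A is −3c + 7(1−c); from B it is 2c + 3(1−c).
Setting these equal: −10c + 7 = −c + 3, so c = 4/9.

4/9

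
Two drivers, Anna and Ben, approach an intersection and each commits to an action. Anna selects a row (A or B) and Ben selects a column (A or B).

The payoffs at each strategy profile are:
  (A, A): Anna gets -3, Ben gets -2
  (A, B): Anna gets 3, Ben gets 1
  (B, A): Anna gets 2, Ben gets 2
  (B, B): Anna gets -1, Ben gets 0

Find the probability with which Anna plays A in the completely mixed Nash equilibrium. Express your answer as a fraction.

2/5

Let p be the probability that Anna plays A. In a completely mixed equilibrium, Ben must be indifferent between A and B.
Ben's expected payoff from A is −2p + 2(1−p); from B it is p.
Setting these equal: −4p + 2 = p, so p = 2/5.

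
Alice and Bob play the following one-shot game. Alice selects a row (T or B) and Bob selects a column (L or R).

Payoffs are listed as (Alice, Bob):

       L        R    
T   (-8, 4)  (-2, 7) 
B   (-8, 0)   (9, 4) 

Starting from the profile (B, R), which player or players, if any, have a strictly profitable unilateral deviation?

Alice at (B, R) earns 9; deviating to T yields -2 — not better.
Bob earns 4; deviating to L yields 0 — not better.
Neither player can strictly improve; the profile is a Nash equilibrium.

Neither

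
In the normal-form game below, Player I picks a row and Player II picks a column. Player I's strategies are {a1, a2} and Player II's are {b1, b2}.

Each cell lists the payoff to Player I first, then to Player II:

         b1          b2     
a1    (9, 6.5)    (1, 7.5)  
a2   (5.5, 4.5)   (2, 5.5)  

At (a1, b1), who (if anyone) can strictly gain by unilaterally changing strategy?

Player II

Player I at (a1, b1) earns 9; deviating to a2 yields 5.5 — not better.
Player II earns 6.5; deviating to b2 yields 7.5 — a strict improvement.
Only Player II has a strictly profitable deviation.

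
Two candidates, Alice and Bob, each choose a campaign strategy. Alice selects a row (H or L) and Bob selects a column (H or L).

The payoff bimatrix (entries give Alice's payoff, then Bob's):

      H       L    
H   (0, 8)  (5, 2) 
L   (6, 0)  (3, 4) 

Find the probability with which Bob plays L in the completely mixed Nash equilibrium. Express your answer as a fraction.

3/4

Let c be the probability that Bob plays H. In a completely mixed equilibrium, Alice must be indifferent between H and L.
Alice's expected payoff from H is 5(1−c); from L it is 6c + 3(1−c).
Setting these equal: −5c + 5 = 3c + 3, so c = 1/4.
Therefore Bob plays L with probability 1 − 1/4 = 3/4.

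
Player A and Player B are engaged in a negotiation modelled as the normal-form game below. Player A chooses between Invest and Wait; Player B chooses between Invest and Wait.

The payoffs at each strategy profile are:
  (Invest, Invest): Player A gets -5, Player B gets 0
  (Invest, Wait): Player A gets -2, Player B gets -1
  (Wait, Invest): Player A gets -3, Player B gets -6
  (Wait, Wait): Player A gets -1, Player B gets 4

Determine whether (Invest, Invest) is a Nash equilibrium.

At (Invest, Invest), Player A earns -5; switching to Wait would give -3, so Player A would deviate.
Player B earns 0; switching to Wait would give -1, so Player B has no profitable deviation.
Since at least one player can profitably deviate, this is not a Nash equilibrium.

No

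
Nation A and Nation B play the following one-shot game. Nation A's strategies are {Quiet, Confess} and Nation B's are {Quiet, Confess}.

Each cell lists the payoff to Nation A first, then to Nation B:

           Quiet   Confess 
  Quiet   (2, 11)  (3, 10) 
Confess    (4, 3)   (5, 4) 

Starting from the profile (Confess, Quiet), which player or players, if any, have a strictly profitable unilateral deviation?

Nation A at (Confess, Quiet) earns 4; deviating to Quiet yields 2 — not better.
Nation B earns 3; deviating to Confess yields 4 — a strict improvement.
Only Nation B has a strictly profitable deviation.

Nation B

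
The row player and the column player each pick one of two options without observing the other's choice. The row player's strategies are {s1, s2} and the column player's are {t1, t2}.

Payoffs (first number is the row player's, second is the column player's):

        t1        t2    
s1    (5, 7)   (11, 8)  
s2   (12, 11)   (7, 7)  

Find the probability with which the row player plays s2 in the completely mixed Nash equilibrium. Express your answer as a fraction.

Let p be the probability that the row player plays s1. In a completely mixed equilibrium, the column player must be indifferent between t1 and t2.
The column player's expected payoff from t1 is 7p + 11(1−p); from t2 it is 8p + 7(1−p).
Setting these equal: −4p + 11 = p + 7, so p = 4/5.
Therefore the row player plays s2 with probability 1 − 4/5 = 1/5.

1/5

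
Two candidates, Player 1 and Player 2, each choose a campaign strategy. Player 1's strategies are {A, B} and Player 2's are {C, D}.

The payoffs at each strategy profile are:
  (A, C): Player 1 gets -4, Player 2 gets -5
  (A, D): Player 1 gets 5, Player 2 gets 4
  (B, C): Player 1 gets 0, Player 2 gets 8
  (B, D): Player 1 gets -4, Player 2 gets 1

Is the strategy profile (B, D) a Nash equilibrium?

At (B, D), Player 1 earns -4; switching to A would give 5, so Player 1 would deviate.
Player 2 earns 1; switching to C would give 8, so Player 2 would deviate.
Since at least one player can profitably deviate, this is not a Nash equilibrium.

No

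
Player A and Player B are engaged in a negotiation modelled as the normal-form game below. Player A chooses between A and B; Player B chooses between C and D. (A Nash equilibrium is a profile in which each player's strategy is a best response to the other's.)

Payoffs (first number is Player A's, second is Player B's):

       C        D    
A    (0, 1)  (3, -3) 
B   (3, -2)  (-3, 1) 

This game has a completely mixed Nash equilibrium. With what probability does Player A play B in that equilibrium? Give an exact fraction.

Let p be the probability that Player A plays A. In a completely mixed equilibrium, Player B must be indifferent between C and D.
Player B's expected payoff from C is p − 2(1−p); from D it is −3p + (1−p).
Setting these equal: 3p − 2 = −4p + 1, so p = 3/7.
Therefore Player A plays B with probability 1 − 3/7 = 4/7.

4/7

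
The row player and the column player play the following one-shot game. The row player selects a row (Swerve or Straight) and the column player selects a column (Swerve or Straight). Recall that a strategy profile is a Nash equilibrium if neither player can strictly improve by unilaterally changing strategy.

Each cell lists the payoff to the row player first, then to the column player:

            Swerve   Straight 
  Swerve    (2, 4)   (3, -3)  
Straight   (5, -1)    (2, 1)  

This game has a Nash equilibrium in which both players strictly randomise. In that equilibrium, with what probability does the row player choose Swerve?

2/9

Let r be the probability that the row player plays Swerve. In a completely mixed equilibrium, the column player must be indifferent between Swerve and Straight.
The column player's expected payoff from Swerve is 4r − (1−r); from Straight it is −3r + (1−r).
Setting these equal: 5r − 1 = −4r + 1, so r = 2/9.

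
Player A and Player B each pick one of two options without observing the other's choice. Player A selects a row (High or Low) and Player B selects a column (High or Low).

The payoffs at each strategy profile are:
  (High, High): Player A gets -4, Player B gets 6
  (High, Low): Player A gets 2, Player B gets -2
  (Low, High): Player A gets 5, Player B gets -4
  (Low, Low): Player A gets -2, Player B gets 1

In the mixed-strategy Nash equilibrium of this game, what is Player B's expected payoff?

-2/13

First find x, the probability Player A plays High, from Player B's indifference between High and Low: 6x − 4(1−x) = −2x + (1−x), giving x = 5/13.
Since Player B is indifferent in equilibrium, Player B's expected payoff equals the payoff from either column against (5/13, 8/13). Using High: 6(5/13) − 4(8/13) = -2/13.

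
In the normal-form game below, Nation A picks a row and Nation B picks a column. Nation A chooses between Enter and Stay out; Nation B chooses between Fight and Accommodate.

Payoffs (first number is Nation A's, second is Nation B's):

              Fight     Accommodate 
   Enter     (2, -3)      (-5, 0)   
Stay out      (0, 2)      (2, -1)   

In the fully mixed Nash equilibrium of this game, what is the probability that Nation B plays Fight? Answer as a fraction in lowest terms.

7/9

Let q be the probability that Nation B plays Fight. In a completely mixed equilibrium, Nation A must be indifferent between Enter and Stay out.
Nation A's expected payoff from Enter is 2q − 5(1−q); from Stay out it is 2(1−q).
Setting these equal: 7q − 5 = −2q + 2, so q = 7/9.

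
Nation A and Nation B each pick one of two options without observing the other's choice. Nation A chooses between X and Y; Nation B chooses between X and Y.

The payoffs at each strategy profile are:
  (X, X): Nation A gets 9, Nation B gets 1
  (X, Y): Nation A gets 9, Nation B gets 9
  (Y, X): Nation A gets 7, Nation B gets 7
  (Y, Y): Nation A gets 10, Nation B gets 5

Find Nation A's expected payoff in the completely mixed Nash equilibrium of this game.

First find q, the probability Nation B plays X, from Nation A's indifference between X and Y: 9q + 9(1−q) = 7q + 10(1−q), giving q = 1/3.
Since Nation A is indifferent in equilibrium, Nation A's expected payoff equals the payoff from either row against (1/3, 2/3). Using X: 9(1/3) + 9(2/3) = 9.

9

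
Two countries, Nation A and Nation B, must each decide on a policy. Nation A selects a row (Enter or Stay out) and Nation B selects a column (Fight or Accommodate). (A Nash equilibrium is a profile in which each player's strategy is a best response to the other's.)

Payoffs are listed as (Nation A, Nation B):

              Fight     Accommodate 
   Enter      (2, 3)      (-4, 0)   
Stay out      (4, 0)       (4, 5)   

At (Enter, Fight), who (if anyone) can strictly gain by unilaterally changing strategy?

Nation A at (Enter, Fight) earns 2; deviating to Stay out yields 4 — a strict improvement.
Nation B earns 3; deviating to Accommodate yields 0 — not better.
Only Nation A has a strictly profitable deviation.

Nation A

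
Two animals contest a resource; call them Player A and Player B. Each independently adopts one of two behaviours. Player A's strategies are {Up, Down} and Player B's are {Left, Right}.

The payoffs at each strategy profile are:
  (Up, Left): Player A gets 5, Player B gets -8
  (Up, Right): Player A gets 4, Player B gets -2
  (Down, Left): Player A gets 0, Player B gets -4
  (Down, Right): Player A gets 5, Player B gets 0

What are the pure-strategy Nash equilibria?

(Down, Right)

(Up, Left): Player B prefers Right (-2 > -8) — not an equilibrium.
(Up, Right): Player A prefers Down (5 > 4) — not an equilibrium.
(Down, Left): Player A prefers Up (5 > 0); Player B prefers Right (0 > -4) — not an equilibrium.
(Down, Right): Player A gets 5 ≥ 4 from Up, and Player B gets 0 ≥ -4 from Left — Nash equilibrium.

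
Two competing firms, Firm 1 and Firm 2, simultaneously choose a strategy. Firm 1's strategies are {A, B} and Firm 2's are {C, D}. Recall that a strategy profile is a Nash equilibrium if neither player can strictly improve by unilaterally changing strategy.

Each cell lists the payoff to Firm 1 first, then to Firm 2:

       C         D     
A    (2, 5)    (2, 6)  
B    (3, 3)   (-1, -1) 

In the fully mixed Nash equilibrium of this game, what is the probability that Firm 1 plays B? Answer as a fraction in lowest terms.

Let x be the probability that Firm 1 plays A. In a completely mixed equilibrium, Firm 2 must be indifferent between C and D.
Firm 2's expected payoff from C is 5x + 3(1−x); from D it is 6x − (1−x).
Setting these equal: 2x + 3 = 7x − 1, so x = 4/5.
Therefore Firm 1 plays B with probability 1 − 4/5 = 1/5.

1/5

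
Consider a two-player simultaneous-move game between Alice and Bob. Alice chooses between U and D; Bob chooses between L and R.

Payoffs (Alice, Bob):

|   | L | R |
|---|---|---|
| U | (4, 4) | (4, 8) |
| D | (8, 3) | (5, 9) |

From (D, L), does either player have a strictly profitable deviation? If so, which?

Bob

Alice at (D, L) earns 8; deviating to U yields 4 — not better.
Bob earns 3; deviating to R yields 9 — a strict improvement.
Only Bob has a strictly profitable deviation.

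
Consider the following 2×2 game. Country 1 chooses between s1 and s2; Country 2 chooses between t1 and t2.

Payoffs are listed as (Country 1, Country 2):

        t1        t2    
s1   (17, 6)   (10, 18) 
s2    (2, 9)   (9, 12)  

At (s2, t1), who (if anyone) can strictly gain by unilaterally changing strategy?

Both

Country 1 at (s2, t1) earns 2; deviating to s1 yields 17 — a strict improvement.
Country 2 earns 9; deviating to t2 yields 12 — a strict improvement.
Both Country 1 and Country 2 have strictly profitable deviations.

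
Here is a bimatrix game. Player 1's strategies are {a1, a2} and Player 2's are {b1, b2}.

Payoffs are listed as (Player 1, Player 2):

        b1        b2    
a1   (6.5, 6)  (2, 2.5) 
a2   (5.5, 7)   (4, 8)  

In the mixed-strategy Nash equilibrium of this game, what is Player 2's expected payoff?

61/9

First find x, the probability Player 1 plays a1, from Player 2's indifference between b1 and b2: 6x + 7(1−x) = 2.5x + 8(1−x), giving x = 2/9.
Since Player 2 is indifferent in equilibrium, Player 2's expected payoff equals the payoff from either column against (2/9, 7/9). Using b1: 6(2/9) + 7(7/9) = 61/9.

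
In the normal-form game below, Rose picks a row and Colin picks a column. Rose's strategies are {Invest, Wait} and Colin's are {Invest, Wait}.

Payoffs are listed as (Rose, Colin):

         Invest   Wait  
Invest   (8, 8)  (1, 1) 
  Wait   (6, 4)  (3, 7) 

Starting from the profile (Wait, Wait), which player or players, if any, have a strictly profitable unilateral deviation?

Neither

Rose at (Wait, Wait) earns 3; deviating to Invest yields 1 — not better.
Colin earns 7; deviating to Invest yields 4 — not better.
Neither player can strictly improve; the profile is a Nash equilibrium.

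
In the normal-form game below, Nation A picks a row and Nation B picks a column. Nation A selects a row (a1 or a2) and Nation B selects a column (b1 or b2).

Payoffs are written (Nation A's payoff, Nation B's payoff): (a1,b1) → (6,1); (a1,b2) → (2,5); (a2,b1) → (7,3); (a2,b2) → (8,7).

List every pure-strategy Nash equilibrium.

(a2, b2)

(a1, b1): Nation A prefers a2 (7 > 6); Nation B prefers b2 (5 > 1) — not an equilibrium.
(a1, b2): Nation A prefers a2 (8 > 2) — not an equilibrium.
(a2, b1): Nation B prefers b2 (7 > 3) — not an equilibrium.
(a2, b2): Nation A gets 8 ≥ 2 from a1, and Nation B gets 7 ≥ 3 from b1 — Nash equilibrium.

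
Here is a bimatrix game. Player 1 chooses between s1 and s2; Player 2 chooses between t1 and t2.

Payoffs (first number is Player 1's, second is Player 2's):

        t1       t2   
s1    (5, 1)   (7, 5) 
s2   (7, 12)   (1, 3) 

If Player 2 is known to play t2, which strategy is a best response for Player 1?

Against t2, Player 1 earns 7 from s1 and 1 from s2.
So s1 is the best response.

s1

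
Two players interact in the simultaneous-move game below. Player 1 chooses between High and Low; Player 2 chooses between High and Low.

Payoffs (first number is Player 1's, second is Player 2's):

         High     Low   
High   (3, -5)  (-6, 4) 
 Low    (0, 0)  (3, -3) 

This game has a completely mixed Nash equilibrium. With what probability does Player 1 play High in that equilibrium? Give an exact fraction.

Let x be the probability that Player 1 plays High. In a completely mixed equilibrium, Player 2 must be indifferent between High and Low.
Player 2's expected payoff from High is −5x; from Low it is 4x − 3(1−x).
Setting these equal: −5x = 7x − 3, so x = 1/4.

1/4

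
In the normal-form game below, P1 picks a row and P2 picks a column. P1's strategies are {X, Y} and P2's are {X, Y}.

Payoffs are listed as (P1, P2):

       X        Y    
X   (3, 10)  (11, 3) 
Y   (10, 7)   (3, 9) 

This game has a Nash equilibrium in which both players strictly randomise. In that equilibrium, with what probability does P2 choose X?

Let y be the probability that P2 plays X. In a completely mixed equilibrium, P1 must be indifferent between X and Y.
P1's expected payoff from X is 3y + 11(1−y); from Y it is 10y + 3(1−y).
Setting these equal: −8y + 11 = 7y + 3, so y = 8/15.

8/15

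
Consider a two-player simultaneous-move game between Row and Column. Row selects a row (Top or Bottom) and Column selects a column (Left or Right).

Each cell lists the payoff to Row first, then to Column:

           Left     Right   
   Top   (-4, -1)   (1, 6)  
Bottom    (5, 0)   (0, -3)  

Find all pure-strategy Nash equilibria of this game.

(Top, Left): Row prefers Bottom (5 > -4); Column prefers Right (6 > -1) — not an equilibrium.
(Top, Right): Row gets 1 ≥ 0 from Bottom, and Column gets 6 ≥ -1 from Left — Nash equilibrium.
(Bottom, Left): Row gets 5 ≥ -4 from Top, and Column gets 0 ≥ -3 from Right — Nash equilibrium.
(Bottom, Right): Row prefers Top (1 > 0); Column prefers Left (0 > -3) — not an equilibrium.

(Top, Right) and (Bottom, Left)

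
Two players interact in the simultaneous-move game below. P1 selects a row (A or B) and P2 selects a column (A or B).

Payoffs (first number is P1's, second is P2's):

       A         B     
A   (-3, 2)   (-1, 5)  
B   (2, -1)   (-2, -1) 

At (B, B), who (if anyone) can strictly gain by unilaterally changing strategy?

P1 at (B, B) earns -2; deviating to A yields -1 — a strict improvement.
P2 earns -1; deviating to A yields -1 — not better.
Only P1 has a strictly profitable deviation.

P1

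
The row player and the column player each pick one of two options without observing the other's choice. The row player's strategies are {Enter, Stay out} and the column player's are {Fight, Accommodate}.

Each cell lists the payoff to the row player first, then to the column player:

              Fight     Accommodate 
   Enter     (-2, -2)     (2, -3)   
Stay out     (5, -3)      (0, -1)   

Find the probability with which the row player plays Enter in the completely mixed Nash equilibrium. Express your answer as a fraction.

2/3

Let p be the probability that the row player plays Enter. In a completely mixed equilibrium, the column player must be indifferent between Fight and Accommodate.
The column player's expected payoff from Fight is −2p − 3(1−p); from Accommodate it is −3p − (1−p).
Setting these equal: p − 3 = −2p − 1, so p = 2/3.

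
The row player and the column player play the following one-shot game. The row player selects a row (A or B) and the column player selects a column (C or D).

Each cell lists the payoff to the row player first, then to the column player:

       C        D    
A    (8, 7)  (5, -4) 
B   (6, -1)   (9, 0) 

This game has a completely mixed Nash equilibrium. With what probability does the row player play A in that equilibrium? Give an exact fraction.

1/12

Let x be the probability that the row player plays A. In a completely mixed equilibrium, the column player must be indifferent between C and D.
The column player's expected payoff from C is 7x − (1−x); from D it is −4x.
Setting these equal: 8x − 1 = −4x, so x = 1/12.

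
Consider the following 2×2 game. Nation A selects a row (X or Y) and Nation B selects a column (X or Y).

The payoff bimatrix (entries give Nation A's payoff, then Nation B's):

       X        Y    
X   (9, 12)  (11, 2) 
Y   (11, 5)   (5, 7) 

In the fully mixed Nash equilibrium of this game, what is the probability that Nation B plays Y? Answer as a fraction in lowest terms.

1/4

Let c be the probability that Nation B plays X. In a completely mixed equilibrium, Nation A must be indifferent between X and Y.
Nation A's expected payoff from X is 9c + 11(1−c); from Y it is 11c + 5(1−c).
Setting these equal: −2c + 11 = 6c + 5, so c = 3/4.
Therefore Nation B plays Y with probability 1 − 3/4 = 1/4.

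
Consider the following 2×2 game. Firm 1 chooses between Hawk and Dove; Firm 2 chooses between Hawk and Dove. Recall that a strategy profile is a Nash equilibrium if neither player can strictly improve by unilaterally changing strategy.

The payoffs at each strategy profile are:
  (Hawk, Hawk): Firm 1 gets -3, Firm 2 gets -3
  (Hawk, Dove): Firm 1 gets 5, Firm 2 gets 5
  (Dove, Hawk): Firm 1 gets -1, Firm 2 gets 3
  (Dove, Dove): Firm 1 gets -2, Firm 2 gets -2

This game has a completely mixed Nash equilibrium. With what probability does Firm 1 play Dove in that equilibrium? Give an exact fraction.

8/13

Let r be the probability that Firm 1 plays Hawk. In a completely mixed equilibrium, Firm 2 must be indifferent between Hawk and Dove.
Firm 2's expected payoff from Hawk is −3r + 3(1−r); from Dove it is 5r − 2(1−r).
Setting these equal: −6r + 3 = 7r − 2, so r = 5/13.
Therefore Firm 1 plays Dove with probability 1 − 5/13 = 8/13.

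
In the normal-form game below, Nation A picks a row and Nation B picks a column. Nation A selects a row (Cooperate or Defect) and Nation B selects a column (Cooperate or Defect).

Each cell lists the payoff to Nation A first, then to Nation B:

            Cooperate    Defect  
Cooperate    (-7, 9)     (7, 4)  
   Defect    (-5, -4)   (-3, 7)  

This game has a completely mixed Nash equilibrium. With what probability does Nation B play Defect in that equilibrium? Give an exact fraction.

1/6

Let c be the probability that Nation B plays Cooperate. In a completely mixed equilibrium, Nation A must be indifferent between Cooperate and Defect.
Nation A's expected payoff from Cooperate is −7c + 7(1−c); from Defect it is −5c − 3(1−c).
Setting these equal: −14c + 7 = −2c − 3, so c = 5/6.
Therefore Nation B plays Defect with probability 1 − 5/6 = 1/6.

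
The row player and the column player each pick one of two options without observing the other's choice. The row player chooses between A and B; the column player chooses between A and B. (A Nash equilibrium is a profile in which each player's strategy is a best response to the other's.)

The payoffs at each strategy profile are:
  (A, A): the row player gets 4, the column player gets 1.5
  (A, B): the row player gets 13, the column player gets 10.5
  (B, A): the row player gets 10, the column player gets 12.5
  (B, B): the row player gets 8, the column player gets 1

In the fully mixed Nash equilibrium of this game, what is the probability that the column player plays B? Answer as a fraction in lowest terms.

Let q be the probability that the column player plays A. In a completely mixed equilibrium, the row player must be indifferent between A and B.
The row player's expected payoff from A is 4q + 13(1−q); from B it is 10q + 8(1−q).
Setting these equal: −9q + 13 = 2q + 8, so q = 5/11.
Therefore the column player plays B with probability 1 − 5/11 = 6/11.

6/11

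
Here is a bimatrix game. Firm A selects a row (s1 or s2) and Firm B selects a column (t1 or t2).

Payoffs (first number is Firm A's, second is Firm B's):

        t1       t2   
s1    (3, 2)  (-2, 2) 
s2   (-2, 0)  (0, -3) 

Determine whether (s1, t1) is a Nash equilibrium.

At (s1, t1), Firm A earns 3; switching to s2 would give -2, so Firm A has no profitable deviation.
Firm B earns 2; switching to t2 would give 2, so Firm B has no profitable deviation.
Neither player can gain by a unilateral deviation, so this profile is a Nash equilibrium.

Yes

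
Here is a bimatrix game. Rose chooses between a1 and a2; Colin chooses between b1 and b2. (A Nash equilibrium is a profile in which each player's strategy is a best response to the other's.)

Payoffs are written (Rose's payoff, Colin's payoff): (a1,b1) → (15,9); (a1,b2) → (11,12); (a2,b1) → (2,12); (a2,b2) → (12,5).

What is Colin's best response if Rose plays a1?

b2

Against a1, Colin earns 9 from b1 and 12 from b2.
So b2 is the best response.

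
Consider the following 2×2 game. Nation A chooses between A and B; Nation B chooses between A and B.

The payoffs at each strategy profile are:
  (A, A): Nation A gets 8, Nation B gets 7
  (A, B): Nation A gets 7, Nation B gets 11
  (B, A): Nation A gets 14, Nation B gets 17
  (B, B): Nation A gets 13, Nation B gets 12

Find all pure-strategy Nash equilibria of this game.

(B, A)

(A, A): Nation A prefers B (14 > 8); Nation B prefers B (11 > 7) — not an equilibrium.
(A, B): Nation A prefers B (13 > 7) — not an equilibrium.
(B, A): Nation A gets 14 ≥ 8 from A, and Nation B gets 17 ≥ 12 from B — Nash equilibrium.
(B, B): Nation B prefers A (17 > 12) — not an equilibrium.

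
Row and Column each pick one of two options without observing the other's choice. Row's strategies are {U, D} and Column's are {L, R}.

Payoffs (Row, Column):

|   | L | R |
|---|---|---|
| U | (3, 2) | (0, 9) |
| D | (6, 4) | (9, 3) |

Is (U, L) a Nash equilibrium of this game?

At (U, L), Row earns 3; switching to D would give 6, so Row would deviate.
Column earns 2; switching to R would give 9, so Column would deviate.
Since at least one player can profitably deviate, this is not a Nash equilibrium.

No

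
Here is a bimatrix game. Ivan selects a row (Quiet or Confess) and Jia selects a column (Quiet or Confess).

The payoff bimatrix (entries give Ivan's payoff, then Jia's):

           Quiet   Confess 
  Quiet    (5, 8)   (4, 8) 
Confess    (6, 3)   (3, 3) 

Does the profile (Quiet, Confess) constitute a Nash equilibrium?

Yes

At (Quiet, Confess), Ivan earns 4; switching to Confess would give 3, so Ivan has no profitable deviation.
Jia earns 8; switching to Quiet would give 8, so Jia has no profitable deviation.
Neither player can gain by a unilateral deviation, so this profile is a Nash equilibrium.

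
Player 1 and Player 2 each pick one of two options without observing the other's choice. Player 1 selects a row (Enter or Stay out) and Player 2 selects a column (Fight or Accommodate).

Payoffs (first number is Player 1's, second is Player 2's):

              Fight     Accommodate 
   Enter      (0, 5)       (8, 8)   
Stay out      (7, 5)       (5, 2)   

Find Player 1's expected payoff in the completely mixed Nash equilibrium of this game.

First find y, the probability Player 2 plays Fight, from Player 1's indifference between Enter and Stay out: 8(1−y) = 7y + 5(1−y), giving y = 3/10.
Since Player 1 is indifferent in equilibrium, Player 1's expected payoff equals the payoff from either row against (3/10, 7/10). Using Enter: 8(7/10) = 28/5.

28/5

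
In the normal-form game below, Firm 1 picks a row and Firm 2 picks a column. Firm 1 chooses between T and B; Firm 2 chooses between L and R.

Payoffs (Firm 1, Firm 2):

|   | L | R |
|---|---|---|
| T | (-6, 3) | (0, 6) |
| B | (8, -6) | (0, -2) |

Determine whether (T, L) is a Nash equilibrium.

No

At (T, L), Firm 1 earns -6; switching to B would give 8, so Firm 1 would deviate.
Firm 2 earns 3; switching to R would give 6, so Firm 2 would deviate.
Since at least one player can profitably deviate, this is not a Nash equilibrium.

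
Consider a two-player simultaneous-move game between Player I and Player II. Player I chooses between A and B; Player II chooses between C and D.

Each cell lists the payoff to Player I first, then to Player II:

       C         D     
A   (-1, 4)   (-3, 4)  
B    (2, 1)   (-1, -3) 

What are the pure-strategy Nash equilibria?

(B, C)

(A, C): Player I prefers B (2 > -1) — not an equilibrium.
(A, D): Player I prefers B (-1 > -3) — not an equilibrium.
(B, C): Player I gets 2 ≥ -1 from A, and Player II gets 1 ≥ -3 from D — Nash equilibrium.
(B, D): Player II prefers C (1 > -3) — not an equilibrium.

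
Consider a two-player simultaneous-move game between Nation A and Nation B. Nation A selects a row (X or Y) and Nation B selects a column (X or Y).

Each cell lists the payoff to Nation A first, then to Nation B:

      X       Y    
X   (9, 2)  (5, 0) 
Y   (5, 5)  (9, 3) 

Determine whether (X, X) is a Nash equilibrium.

Yes

At (X, X), Nation A earns 9; switching to Y would give 5, so Nation A has no profitable deviation.
Nation B earns 2; switching to Y would give 0, so Nation B has no profitable deviation.
Neither player can gain by a unilateral deviation, so this profile is a Nash equilibrium.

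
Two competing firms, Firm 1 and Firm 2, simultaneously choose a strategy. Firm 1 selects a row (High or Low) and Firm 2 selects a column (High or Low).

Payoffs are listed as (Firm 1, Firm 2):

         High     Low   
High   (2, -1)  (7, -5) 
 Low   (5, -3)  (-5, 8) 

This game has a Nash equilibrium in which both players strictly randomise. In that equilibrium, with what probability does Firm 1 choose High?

Let r be the probability that Firm 1 plays High. In a completely mixed equilibrium, Firm 2 must be indifferent between High and Low.
Firm 2's expected payoff from High is −r − 3(1−r); from Low it is −5r + 8(1−r).
Setting these equal: 2r − 3 = −13r + 8, so r = 11/15.

11/15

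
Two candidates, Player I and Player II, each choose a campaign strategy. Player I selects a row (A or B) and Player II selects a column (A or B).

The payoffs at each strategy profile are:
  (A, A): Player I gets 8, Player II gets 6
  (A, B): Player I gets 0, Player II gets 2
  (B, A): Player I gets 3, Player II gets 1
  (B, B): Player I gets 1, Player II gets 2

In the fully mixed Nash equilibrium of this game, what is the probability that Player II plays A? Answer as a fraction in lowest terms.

Let q be the probability that Player II plays A. In a completely mixed equilibrium, Player I must be indifferent between A and B.
Player I's expected payoff from A is 8q; from B it is 3q + (1−q).
Setting these equal: 8q = 2q + 1, so q = 1/6.

1/6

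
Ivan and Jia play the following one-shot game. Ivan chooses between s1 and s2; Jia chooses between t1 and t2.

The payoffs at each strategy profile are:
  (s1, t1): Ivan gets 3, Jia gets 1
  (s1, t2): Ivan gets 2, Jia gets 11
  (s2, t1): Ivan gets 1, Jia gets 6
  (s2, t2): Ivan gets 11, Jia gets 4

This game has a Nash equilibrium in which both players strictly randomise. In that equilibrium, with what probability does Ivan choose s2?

Let r be the probability that Ivan plays s1. In a completely mixed equilibrium, Jia must be indifferent between t1 and t2.
Jia's expected payoff from t1 is r + 6(1−r); from t2 it is 11r + 4(1−r).
Setting these equal: −5r + 6 = 7r + 4, so r = 1/6.
Therefore Ivan plays s2 with probability 1 − 1/6 = 5/6.

5/6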